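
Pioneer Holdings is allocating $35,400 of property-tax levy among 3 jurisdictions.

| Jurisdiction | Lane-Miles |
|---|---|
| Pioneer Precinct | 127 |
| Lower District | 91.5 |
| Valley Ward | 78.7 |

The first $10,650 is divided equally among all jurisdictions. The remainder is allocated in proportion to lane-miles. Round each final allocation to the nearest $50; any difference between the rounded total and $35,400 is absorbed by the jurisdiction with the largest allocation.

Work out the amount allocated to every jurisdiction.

Pioneer Precinct: $14,150 · Lower District: $11,150 · Valley Ward: $10,100

$10,650 shared equally gives $3,550 per jurisdiction.
Remainder $24,750 by lane-miles (total 297.2): Pioneer Precinct 10,576.21 → $10,600; Lower District 7,619.87 → $7,600; Valley Ward 6,553.92 → $6,550.
Totals: Pioneer Precinct $3,550 + $10,600 = $14,150; Lower District $3,550 + $7,600 = $11,150; Valley Ward $3,550 + $6,550 = $10,100.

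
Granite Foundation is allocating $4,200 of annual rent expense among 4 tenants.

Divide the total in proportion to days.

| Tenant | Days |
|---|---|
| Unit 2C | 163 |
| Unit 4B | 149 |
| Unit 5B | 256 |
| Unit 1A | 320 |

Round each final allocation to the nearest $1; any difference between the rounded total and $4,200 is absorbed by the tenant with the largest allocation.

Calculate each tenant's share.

Unit 2C: $771 | Unit 4B: $705 | Unit 5B: $1,211 | Unit 1A: $1,513

Days total: 888.
Pro-rata amounts: Unit 2C 163/888 × $4,200 = 770.95; Unit 4B 149/888 × $4,200 = 704.73; Unit 5B 256/888 × $4,200 = 1,210.81; Unit 1A 320/888 × $4,200 = 1,513.51.
Rounded to nearest $1: Unit 2C $771; Unit 4B $705; Unit 5B $1,211; Unit 1A $1,514. Sum = $4,201.
Difference $4,200 − $4,201 = −$1 applied to largest allocation (Unit 1A): Unit 1A becomes $1,513.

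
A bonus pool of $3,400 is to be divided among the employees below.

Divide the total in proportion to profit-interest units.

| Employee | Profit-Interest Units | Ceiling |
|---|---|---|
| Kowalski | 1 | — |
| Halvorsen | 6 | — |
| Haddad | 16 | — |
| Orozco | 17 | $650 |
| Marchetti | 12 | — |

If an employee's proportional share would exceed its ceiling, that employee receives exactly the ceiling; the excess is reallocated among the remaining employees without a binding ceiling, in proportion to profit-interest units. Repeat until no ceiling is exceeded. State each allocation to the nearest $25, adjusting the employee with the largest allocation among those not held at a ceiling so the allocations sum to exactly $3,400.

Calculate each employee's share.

Total profit-interest units = 52.
Proportional shares (ignoring caps): Kowalski 65.38; Halvorsen 392.31; Haddad 1,046.15; Orozco 1,111.54; Marchetti 784.62.
Held at cap: Orozco ($650); residual $2,750 reallocated over remaining profit-interest units 35.
Shares after redistribution: Kowalski 78.57 → $75; Halvorsen 471.43 → $475; Haddad 1,257.14 → $1,250; Marchetti 942.86 → $950.

Kowalski: $75 · Halvorsen: $475 · Haddad: $1,250 · Orozco: $650 · Marchetti: $950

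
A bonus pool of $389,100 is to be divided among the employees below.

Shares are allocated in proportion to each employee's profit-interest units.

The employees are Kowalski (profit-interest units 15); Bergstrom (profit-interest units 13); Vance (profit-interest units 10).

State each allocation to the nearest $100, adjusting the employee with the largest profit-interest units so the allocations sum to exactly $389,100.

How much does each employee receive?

Combined profit-interest units = 15 + 13 + 10 = 38.
Proportional shares: Kowalski 153,592.11; Bergstrom 133,113.16; Vance 102,394.74.
After rounding ($100): Kowalski $153,600; Bergstrom $133,100; Vance $102,400. Sum = $389,100.
Sum already equals the total — no adjustment.

Kowalski: $153,600 | Bergstrom: $133,100 | Vance: $102,400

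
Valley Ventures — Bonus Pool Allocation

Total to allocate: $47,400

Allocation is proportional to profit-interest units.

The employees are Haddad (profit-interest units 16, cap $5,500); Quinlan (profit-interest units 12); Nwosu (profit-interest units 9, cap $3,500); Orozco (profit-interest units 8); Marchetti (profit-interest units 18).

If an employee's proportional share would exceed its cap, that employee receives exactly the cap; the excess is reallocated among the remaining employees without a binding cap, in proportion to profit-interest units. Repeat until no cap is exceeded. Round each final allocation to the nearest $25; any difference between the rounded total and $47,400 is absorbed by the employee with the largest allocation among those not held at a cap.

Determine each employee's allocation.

Haddad: $5,500; Quinlan: $12,125; Nwosu: $3,500; Orozco: $8,075; Marchetti: $18,200

Profit-interest units total: 63.
Proportional shares (ignoring caps): Haddad 12,038.10; Quinlan 9,028.57; Nwosu 6,771.43; Orozco 6,019.05; Marchetti 13,542.86.
Held at cap: Haddad ($5,500), Nwosu ($3,500); balance $38,400 reallocated over remaining profit-interest units 38.
Redistributed shares: Quinlan 12,126.32 → $12,125; Orozco 8,084.21 → $8,075; Marchetti 18,189.47 → $18,200.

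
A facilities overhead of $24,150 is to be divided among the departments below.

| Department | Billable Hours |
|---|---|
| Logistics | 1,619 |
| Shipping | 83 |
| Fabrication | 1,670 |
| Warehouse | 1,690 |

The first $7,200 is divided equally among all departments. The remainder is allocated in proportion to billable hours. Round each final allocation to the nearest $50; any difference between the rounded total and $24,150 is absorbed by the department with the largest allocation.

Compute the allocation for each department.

Logistics: $7,200 | Shipping: $2,100 | Fabrication: $7,400 | Warehouse: $7,450

First tranche $7,200 split equally: $1,800 each.
Remainder $16,950 by billable hours (total 5,062): Logistics 5,421.19 → $5,400; Shipping 277.92 → $300; Fabrication 5,591.96 → $5,600; Warehouse 5,658.93 → $5,650.
Totals: Logistics $1,800 + $5,400 = $7,200; Shipping $1,800 + $300 = $2,100; Fabrication $1,800 + $5,600 = $7,400; Warehouse $1,800 + $5,650 = $7,450.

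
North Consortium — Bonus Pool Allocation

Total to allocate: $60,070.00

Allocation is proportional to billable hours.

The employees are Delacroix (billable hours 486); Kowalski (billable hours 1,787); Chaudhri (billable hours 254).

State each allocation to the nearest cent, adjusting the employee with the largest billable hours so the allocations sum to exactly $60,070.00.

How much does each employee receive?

Delacroix: $11,552.84 · Kowalski: $42,479.26 · Chaudhri: $6,037.90

Total billable hours = 486 + 1,787 + 254 = 2,527.
Proportional shares: Delacroix 11,552.8374; Kowalski 42,479.2600; Chaudhri 6,037.9027.
After rounding (cent): Delacroix $11,552.84; Kowalski $42,479.26; Chaudhri $6,037.90. Sum = $60,070.00.
No rounding difference to absorb.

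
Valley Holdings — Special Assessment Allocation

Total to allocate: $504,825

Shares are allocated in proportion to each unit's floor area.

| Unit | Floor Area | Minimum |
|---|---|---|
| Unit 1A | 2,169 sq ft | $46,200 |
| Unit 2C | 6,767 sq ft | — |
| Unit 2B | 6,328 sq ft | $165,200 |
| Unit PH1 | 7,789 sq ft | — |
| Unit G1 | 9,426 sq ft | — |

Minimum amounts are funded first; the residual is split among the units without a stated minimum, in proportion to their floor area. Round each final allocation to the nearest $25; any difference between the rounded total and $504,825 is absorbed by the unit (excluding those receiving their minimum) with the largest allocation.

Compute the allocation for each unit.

Unit 1A: $46,200; Unit 2C: $82,800; Unit 2B: $165,200; Unit PH1: $95,300; Unit G1: $115,325

Fund the minimums — Unit 1A $46,200; Unit 2B $165,200. Residual $293,425.
Residual split over remaining floor area 23,982: Unit 2C 82,795.72 → $82,800; Unit PH1 95,300.11 → $95,300; Unit G1 115,329.17 → $115,325.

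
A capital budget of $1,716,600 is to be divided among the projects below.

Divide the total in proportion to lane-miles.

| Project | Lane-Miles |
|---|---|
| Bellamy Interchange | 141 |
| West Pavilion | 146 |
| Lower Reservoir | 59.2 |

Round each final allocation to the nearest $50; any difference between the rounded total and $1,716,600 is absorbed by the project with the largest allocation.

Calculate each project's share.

Total lane-miles = 346.2.
Pro-rata amounts: Bellamy Interchange 141/346.2 × $1,716,600 = 699,135.18; West Pavilion 146/346.2 × $1,716,600 = 723,927.21; Lower Reservoir 59.2/346.2 × $1,716,600 = 293,537.61.
After rounding ($50): Bellamy Interchange $699,150; West Pavilion $723,950; Lower Reservoir $293,550. Sum = $1,716,650.
Difference $1,716,600 − $1,716,650 = −$50 applied to largest allocation (West Pavilion): West Pavilion becomes $723,900.

Bellamy Interchange: $699,150; West Pavilion: $723,900; Lower Reservoir: $293,550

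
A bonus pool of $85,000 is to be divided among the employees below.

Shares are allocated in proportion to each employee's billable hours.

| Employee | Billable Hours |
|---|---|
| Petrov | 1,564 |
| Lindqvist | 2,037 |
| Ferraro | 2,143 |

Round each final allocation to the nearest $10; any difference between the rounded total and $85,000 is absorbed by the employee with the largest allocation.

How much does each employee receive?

Combined billable hours = 5,744.
Proportional shares: Petrov 1,564/5,744 × $85,000 = 23,144.15; Lindqvist 2,037/5,744 × $85,000 = 30,143.63; Ferraro 2,143/5,744 × $85,000 = 31,712.22.
After rounding ($10): Petrov $23,140; Lindqvist $30,140; Ferraro $31,710. Sum = $84,990.
Difference $85,000 − $84,990 = +$10 applied to largest allocation (Ferraro): Ferraro becomes $31,720.

Petrov: $23,140; Lindqvist: $30,140; Ferraro: $31,720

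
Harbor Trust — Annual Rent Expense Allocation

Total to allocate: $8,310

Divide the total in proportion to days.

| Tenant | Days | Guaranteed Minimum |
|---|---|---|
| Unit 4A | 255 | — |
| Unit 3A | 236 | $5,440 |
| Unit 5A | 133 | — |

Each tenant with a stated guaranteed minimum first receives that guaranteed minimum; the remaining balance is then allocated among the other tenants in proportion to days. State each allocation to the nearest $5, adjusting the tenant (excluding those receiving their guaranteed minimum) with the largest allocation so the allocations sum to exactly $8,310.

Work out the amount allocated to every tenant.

Fund the minimums — Unit 3A $5,440. Remaining pool $2,870.
Remaining pool split over remaining days 388: Unit 4A 1,886.21 → $1,885; Unit 5A 983.79 → $985.

Unit 4A: $1,885 · Unit 3A: $5,440 · Unit 5A: $985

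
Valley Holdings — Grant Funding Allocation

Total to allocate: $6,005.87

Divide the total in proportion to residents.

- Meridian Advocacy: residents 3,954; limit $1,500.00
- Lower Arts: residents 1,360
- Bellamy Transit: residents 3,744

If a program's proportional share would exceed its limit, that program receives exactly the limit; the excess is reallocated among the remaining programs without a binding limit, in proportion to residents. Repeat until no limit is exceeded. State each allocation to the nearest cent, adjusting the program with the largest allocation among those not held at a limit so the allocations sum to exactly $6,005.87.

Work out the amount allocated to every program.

Sum of residents: 9,058.
Proportional shares (ignoring caps): Meridian Advocacy 2,621.6836; Lower Arts 901.7425; Bellamy Transit 2,482.4439.
Held at cap: Meridian Advocacy ($1,500.00); residual $4,505.87 reallocated over remaining residents 5,104.
Remaining shares: Lower Arts 1,200.6237 → $1,200.62; Bellamy Transit 3,305.2463 → $3,305.25.

Meridian Advocacy: $1,500.00 | Lower Arts: $1,200.62 | Bellamy Transit: $3,305.25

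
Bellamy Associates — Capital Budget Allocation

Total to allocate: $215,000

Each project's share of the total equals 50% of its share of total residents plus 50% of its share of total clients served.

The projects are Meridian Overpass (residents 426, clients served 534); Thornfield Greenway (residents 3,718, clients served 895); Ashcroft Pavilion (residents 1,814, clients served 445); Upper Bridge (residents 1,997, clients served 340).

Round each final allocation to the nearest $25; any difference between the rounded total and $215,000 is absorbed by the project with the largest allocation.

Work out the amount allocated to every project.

Meridian Overpass: $31,675 · Thornfield Greenway: $93,700 · Ashcroft Pavilion: $46,125 · Upper Bridge: $43,500

Residents total 7,955; clients served total 2,214.
Blended shares (50% residents + 50% clients served): Meridian Overpass 0.1474; Thornfield Greenway 0.4358; Ashcroft Pavilion 0.2145; Upper Bridge 0.2023.
Pro-rata amounts: Meridian Overpass 31,684.94; Thornfield Greenway 93,699.66; Ashcroft Pavilion 46,120.33; Upper Bridge 43,495.07.
After rounding ($25): Meridian Overpass $31,675; Thornfield Greenway $93,700; Ashcroft Pavilion $46,125; Upper Bridge $43,500. Sum = $215,000.
Rounded total matches; no reconciliation needed.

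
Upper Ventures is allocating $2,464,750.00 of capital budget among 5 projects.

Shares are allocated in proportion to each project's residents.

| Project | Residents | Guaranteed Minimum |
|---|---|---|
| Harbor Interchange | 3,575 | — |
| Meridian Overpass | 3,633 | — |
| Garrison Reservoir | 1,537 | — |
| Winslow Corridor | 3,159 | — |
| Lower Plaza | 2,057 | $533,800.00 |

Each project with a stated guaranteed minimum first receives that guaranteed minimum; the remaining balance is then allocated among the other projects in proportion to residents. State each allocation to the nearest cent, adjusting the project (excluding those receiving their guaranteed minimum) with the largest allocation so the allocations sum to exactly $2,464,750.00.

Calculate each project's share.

Guaranteed amounts: Lower Plaza $533,800.00. Remaining pool $1,930,950.00.
Remaining pool split over remaining residents 11,904: Harbor Interchange 579,901.3987 → $579,901.40; Meridian Overpass 589,309.5892 → $589,309.59; Garrison Reservoir 249,317.0489 → $249,317.05; Winslow Corridor 512,421.9632 → $512,421.96.

Harbor Interchange: $579,901.40 · Meridian Overpass: $589,309.59 · Garrison Reservoir: $249,317.05 · Winslow Corridor: $512,421.96 · Lower Plaza: $533,800.00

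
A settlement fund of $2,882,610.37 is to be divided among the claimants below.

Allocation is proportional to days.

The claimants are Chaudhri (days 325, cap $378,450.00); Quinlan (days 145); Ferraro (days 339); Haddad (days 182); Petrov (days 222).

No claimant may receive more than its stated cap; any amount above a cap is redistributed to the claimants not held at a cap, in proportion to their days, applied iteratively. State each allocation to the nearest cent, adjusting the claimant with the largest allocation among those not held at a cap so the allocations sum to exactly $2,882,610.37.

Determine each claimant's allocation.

Total days = 1,213.
Unconstrained shares: Chaudhri 772,339.9590; Quinlan 344,582.4432; Ferraro 805,609.9880; Haddad 432,510.3770; Petrov 527,567.6028.
Held at cap: Chaudhri ($378,450.00); balance $2,504,160.37 reallocated over remaining days 888.
Redistributed shares: Quinlan 408,900.0604 → $408,900.06; Ferraro 955,980.1412 → $955,980.14; Haddad 513,240.0758 → $513,240.08; Petrov 626,040.0925 → $626,040.09.

Chaudhri: $378,450.00 | Quinlan: $408,900.06 | Ferraro: $955,980.14 | Haddad: $513,240.08 | Petrov: $626,040.09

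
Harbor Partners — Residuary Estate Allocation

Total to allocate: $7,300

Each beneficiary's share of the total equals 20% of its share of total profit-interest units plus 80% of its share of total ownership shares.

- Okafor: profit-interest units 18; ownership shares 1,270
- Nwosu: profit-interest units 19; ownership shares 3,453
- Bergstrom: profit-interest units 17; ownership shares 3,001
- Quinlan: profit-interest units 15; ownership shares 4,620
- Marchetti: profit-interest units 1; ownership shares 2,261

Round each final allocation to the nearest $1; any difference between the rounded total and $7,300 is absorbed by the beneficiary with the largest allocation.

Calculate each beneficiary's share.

Totals — profit-interest units 70, ownership shares 14,605.
Blended shares (20% profit-interest units + 80% ownership shares): Okafor 0.1210; Nwosu 0.2434; Bergstrom 0.2130; Quinlan 0.2959; Marchetti 0.1267.
Proportional shares: Okafor 883.25; Nwosu 1,777.01; Bergstrom 1,554.56; Quinlan 2,160.22; Marchetti 924.95.
Rounded to nearest $1: Okafor $883; Nwosu $1,777; Bergstrom $1,555; Quinlan $2,160; Marchetti $925. Sum = $7,300.
Sum already equals the total — no adjustment.

Okafor: $883 · Nwosu: $1,777 · Bergstrom: $1,555 · Quinlan: $2,160 · Marchetti: $925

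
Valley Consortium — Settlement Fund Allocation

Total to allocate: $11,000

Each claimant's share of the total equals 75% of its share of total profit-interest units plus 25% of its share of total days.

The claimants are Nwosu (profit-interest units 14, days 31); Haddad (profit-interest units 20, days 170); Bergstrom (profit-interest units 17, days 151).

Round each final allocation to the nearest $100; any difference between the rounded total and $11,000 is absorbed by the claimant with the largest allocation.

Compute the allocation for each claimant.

Nwosu: $2,500 | Haddad: $4,600 | Bergstrom: $3,900

Totals — profit-interest units 51, days 352.
Blended shares (75% profit-interest units + 25% days): Nwosu 0.2279; Haddad 0.4149; Bergstrom 0.3572.
Pro-rata amounts: Nwosu 2,506.89; Haddad 4,563.42; Bergstrom 3,929.69.
At nearest $100: Nwosu $2,500; Haddad $4,600; Bergstrom $3,900. Sum = $11,000.
Rounded total matches; no reconciliation needed.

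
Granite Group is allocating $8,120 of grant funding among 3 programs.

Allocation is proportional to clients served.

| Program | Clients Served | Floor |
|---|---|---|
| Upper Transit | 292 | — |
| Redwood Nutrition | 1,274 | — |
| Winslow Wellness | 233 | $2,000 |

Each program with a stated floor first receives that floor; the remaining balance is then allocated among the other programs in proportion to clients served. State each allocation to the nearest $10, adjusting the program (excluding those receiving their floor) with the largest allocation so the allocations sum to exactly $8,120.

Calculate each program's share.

Fund the minimums — Winslow Wellness $2,000. Balance $6,120.
Balance split over remaining clients served 1,566: Upper Transit 1,141.15 → $1,140; Redwood Nutrition 4,978.85 → $4,980.

Upper Transit: $1,140 | Redwood Nutrition: $4,980 | Winslow Wellness: $2,000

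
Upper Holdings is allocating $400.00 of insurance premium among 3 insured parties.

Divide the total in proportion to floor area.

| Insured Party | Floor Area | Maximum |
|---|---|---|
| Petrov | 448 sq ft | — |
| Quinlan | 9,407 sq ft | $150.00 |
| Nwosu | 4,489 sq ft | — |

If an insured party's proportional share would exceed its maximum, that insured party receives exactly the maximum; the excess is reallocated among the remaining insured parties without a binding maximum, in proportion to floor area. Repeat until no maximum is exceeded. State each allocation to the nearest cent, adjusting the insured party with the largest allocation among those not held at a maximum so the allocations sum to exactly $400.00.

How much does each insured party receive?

Total floor area = 14,344.
Proportional shares (ignoring caps): Petrov 12.4930; Quinlan 262.3257; Nwosu 125.1813.
Held at cap: Quinlan ($150.00); residual $250.00 reallocated over remaining floor area 4,937.
Remaining shares: Petrov 22.6858 → $22.69; Nwosu 227.3142 → $227.31.

Petrov: $22.69 | Quinlan: $150.00 | Nwosu: $227.31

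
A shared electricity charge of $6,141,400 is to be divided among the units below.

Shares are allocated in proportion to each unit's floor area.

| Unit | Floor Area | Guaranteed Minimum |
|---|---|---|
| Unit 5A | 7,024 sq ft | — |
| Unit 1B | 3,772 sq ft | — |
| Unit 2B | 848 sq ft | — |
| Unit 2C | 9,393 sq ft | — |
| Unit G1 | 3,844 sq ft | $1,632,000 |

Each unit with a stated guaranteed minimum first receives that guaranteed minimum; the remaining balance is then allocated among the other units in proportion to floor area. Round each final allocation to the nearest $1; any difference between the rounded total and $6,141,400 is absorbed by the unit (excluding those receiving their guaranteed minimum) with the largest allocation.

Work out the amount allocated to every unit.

Unit 5A: $1,505,634; Unit 1B: $808,550; Unit 2B: $181,774; Unit 2C: $2,013,442; Unit G1: $1,632,000

Fund the minimums — Unit G1 $1,632,000. Residual $4,509,400.
Residual split over remaining floor area 21,037: Unit 5A 1,505,634.15 → $1,505,634; Unit 1B 808,549.55 → $808,550; Unit 2B 181,773.60 → $181,774; Unit 2C 2,013,442.71 → $2,013,443.
Rounding difference −$1 applied to Unit 2C → $2,013,442.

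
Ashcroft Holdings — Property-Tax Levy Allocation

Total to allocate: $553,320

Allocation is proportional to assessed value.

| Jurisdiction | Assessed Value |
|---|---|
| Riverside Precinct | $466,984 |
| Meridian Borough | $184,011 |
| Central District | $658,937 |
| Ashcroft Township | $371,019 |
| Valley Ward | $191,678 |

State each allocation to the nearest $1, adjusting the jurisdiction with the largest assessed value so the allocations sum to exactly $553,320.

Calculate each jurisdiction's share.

Riverside Precinct: $137,983; Meridian Borough: $54,371; Central District: $194,701; Ashcroft Township: $109,628; Valley Ward: $56,637

Sum of assessed value: 466,984 + 184,011 + 658,937 + 371,019 + 191,678 = 1,872,629.
Pro-rata amounts: Riverside Precinct 137,983.33; Meridian Borough 54,371.14; Central District 194,701.15; Ashcroft Township 109,627.82; Valley Ward 56,636.56.
After rounding ($1): Riverside Precinct $137,983; Meridian Borough $54,371; Central District $194,701; Ashcroft Township $109,628; Valley Ward $56,637. Sum = $553,320.
Rounded total matches; no reconciliation needed.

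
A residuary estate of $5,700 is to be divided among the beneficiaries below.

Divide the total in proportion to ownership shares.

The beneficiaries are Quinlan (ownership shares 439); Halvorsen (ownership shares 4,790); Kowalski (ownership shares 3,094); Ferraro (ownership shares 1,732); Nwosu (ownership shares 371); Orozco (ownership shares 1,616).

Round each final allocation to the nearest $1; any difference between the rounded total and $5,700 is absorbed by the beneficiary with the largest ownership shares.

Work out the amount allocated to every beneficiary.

Ownership shares total: 12,042.
Proportional shares: Quinlan 439/12,042 × $5,700 = 207.80; Halvorsen 4,790/12,042 × $5,700 = 2,267.31; Kowalski 3,094/12,042 × $5,700 = 1,464.52; Ferraro 1,732/12,042 × $5,700 = 819.83; Nwosu 371/12,042 × $5,700 = 175.61; Orozco 1,616/12,042 × $5,700 = 764.92.
At nearest $1: Quinlan $208; Halvorsen $2,267; Kowalski $1,465; Ferraro $820; Nwosu $176; Orozco $765. Sum = $5,701.
Difference $5,700 − $5,701 = −$1 applied to largest ownership shares (Halvorsen): Halvorsen becomes $2,266.

Quinlan: $208; Halvorsen: $2,266; Kowalski: $1,465; Ferraro: $820; Nwosu: $176; Orozco: $765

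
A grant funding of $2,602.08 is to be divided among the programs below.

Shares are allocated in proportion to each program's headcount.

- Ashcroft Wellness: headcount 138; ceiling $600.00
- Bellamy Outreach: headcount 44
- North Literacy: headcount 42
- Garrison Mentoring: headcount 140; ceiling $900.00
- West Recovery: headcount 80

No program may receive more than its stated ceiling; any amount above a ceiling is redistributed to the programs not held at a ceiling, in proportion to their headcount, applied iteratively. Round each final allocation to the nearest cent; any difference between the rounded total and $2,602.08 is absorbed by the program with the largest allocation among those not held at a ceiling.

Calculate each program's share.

Combined headcount = 444.
Proportional shares (ignoring caps): Ashcroft Wellness 808.7546; Bellamy Outreach 257.8638; North Literacy 246.1427; Garrison Mentoring 820.4757; West Recovery 468.8432.
Held at cap: Ashcroft Wellness ($600.00); residual $2,002.08 reallocated over remaining headcount 306.
Held at cap: Garrison Mentoring ($900.00); residual $1,102.08 reallocated over remaining headcount 166.
Redistributed shares: Bellamy Outreach 292.1176 → $292.12; North Literacy 278.8395 → $278.84; West Recovery 531.1229 → $531.12.

Ashcroft Wellness: $600.00 | Bellamy Outreach: $292.12 | North Literacy: $278.84 | Garrison Mentoring: $900.00 | West Recovery: $531.12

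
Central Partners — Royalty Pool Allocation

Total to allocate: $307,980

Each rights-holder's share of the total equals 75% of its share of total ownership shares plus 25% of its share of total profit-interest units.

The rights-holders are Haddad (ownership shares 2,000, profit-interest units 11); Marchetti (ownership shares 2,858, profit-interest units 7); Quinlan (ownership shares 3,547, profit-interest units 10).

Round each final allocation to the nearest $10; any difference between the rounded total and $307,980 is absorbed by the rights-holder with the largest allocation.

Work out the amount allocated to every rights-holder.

Haddad: $85,210 · Marchetti: $97,790 · Quinlan: $124,980

Totals — ownership shares 8,405, profit-interest units 28.
Blended shares (75% ownership shares + 25% profit-interest units): Haddad 0.2767; Marchetti 0.3175; Quinlan 0.4058.
Proportional shares: Haddad 85,211.75; Marchetti 97,791.89; Quinlan 124,976.36.
At nearest $10: Haddad $85,210; Marchetti $97,790; Quinlan $124,980. Sum = $307,980.
Rounded total matches; no reconciliation needed.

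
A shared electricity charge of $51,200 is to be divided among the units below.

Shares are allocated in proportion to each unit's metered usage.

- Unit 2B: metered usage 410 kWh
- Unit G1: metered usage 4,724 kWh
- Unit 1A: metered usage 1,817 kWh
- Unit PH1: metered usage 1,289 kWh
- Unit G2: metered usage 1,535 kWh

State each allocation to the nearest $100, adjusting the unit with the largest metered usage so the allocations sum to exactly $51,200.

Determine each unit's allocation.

Unit 2B: $2,100 · Unit G1: $24,800 · Unit 1A: $9,500 · Unit PH1: $6,800 · Unit G2: $8,000

Metered usage total: 9,775.
Raw shares: Unit 2B 410/9,775 × $51,200 = 2,147.52; Unit G1 4,724/9,775 × $51,200 = 24,743.61; Unit 1A 1,817/9,775 × $51,200 = 9,517.18; Unit PH1 1,289/9,775 × $51,200 = 6,751.59; Unit G2 1,535/9,775 × $51,200 = 8,040.10.
After rounding ($100): Unit 2B $2,100; Unit G1 $24,700; Unit 1A $9,500; Unit PH1 $6,800; Unit G2 $8,000. Sum = $51,100.
Difference $51,200 − $51,100 = +$100 applied to largest metered usage (Unit G1): Unit G1 becomes $24,800.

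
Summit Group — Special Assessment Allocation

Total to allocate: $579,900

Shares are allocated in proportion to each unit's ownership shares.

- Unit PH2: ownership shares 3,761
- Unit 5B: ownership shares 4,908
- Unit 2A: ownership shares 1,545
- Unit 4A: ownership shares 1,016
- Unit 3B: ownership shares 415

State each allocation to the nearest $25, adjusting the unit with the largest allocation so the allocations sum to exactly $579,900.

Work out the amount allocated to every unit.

Unit PH2: $187,300 · Unit 5B: $244,375 · Unit 2A: $76,950 · Unit 4A: $50,600 · Unit 3B: $20,675

Ownership shares total: 11,645.
Pro-rata amounts: Unit PH2 3,761/11,645 × $579,900 = 187,291.02; Unit 5B 4,908/11,645 × $579,900 = 244,409.55; Unit 2A 1,545/11,645 × $579,900 = 76,938.21; Unit 4A 1,016/11,645 × $579,900 = 50,594.97; Unit 3B 415/11,645 × $579,900 = 20,666.25.
After rounding ($25): Unit PH2 $187,300; Unit 5B $244,400; Unit 2A $76,950; Unit 4A $50,600; Unit 3B $20,675. Sum = $579,925.
Difference $579,900 − $579,925 = −$25 applied to largest allocation (Unit 5B): Unit 5B becomes $244,375.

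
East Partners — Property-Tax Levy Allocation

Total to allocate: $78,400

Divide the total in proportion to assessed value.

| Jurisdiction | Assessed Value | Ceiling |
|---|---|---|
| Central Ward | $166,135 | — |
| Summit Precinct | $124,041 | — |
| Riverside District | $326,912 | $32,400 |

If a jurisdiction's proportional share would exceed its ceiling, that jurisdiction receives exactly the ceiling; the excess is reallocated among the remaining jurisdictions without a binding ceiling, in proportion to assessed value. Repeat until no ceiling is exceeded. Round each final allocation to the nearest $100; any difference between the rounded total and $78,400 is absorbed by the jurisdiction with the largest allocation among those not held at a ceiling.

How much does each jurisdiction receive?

Central Ward: $26,300; Summit Precinct: $19,700; Riverside District: $32,400

Total assessed value = 617,088.
Pro-rata shares before constraints: Central Ward 21,107.17; Summit Precinct 15,759.20; Riverside District 41,533.62.
Cap binds for Riverside District ($32,400); residual $46,000 reallocated over remaining assessed value 290,176.
Remaining shares: Central Ward 26,336.46 → $26,300; Summit Precinct 19,663.54 → $19,700.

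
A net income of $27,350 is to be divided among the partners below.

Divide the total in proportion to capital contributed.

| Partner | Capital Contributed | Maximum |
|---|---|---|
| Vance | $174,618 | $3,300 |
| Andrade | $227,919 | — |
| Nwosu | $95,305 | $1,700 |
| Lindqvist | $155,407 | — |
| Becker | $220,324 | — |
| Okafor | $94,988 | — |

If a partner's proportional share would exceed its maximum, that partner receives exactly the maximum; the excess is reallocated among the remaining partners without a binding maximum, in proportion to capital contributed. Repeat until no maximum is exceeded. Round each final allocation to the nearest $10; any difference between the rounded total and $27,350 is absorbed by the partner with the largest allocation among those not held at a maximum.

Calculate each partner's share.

Sum of capital contributed: 968,561.
Unconstrained shares: Vance 4,930.82; Andrade 6,435.92; Nwosu 2,691.20; Lindqvist 4,388.35; Becker 6,221.46; Okafor 2,682.25.
Capped: Vance ($3,300), Nwosu ($1,700); remaining pool $22,350 reallocated over remaining capital contributed 698,638.
Remaining shares: Andrade 7,291.31 → $7,290; Lindqvist 4,971.60 → $4,970; Becker 7,048.34 → $7,050; Okafor 3,038.74 → $3,040.

Vance: $3,300; Andrade: $7,290; Nwosu: $1,700; Lindqvist: $4,970; Becker: $7,050; Okafor: $3,040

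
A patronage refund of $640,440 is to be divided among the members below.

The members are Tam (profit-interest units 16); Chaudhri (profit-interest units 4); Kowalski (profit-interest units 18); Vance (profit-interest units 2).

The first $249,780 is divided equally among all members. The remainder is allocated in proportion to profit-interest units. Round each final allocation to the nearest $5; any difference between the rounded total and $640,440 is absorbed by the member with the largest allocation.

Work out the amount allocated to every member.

First tranche $249,780 split equally: $62,445 each.
Remainder $390,660 by profit-interest units (total 40): Tam 156,264.00 → $156,265; Chaudhri 39,066.00 → $39,065; Kowalski 175,797.00 → $175,795; Vance 19,533.00 → $19,535.
Totals: Tam $62,445 + $156,265 = $218,710; Chaudhri $62,445 + $39,065 = $101,510; Kowalski $62,445 + $175,795 = $238,240; Vance $62,445 + $19,535 = $81,980.

Tam: $218,710 | Chaudhri: $101,510 | Kowalski: $238,240 | Vance: $81,980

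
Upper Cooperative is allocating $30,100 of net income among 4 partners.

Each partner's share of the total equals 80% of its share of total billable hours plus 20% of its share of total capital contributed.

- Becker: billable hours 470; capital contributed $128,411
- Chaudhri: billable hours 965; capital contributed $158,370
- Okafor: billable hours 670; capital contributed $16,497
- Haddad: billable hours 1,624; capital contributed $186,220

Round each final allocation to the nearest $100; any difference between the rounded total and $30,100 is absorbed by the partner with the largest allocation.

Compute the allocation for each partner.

Becker: $4,600 | Chaudhri: $8,200 | Okafor: $4,500 | Haddad: $12,800

Totals — billable hours 3,729, capital contributed 489,498.
Combined weights (80% billable hours + 20% capital contributed): Becker 0.1533; Chaudhri 0.2717; Okafor 0.1505; Haddad 0.4245.
Raw shares: Becker 4,614.26; Chaudhri 8,179.17; Okafor 4,529.41; Haddad 12,777.16.
Rounded to nearest $100: Becker $4,600; Chaudhri $8,200; Okafor $4,500; Haddad $12,800. Sum = $30,100.
Sum already equals the total — no adjustment.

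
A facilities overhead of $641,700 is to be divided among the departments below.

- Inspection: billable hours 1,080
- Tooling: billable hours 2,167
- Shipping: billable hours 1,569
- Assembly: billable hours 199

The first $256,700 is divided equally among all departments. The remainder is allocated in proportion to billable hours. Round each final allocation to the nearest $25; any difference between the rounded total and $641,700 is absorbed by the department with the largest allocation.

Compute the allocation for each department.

First tranche $256,700 split equally: $64,175 each.
Remainder $385,000 by billable hours (total 5,015): Inspection 82,911.27 → $82,900; Tooling 166,359.92 → $166,350; Shipping 120,451.65 → $120,450; Assembly 15,277.17 → $15,275.
Rounding difference +$25 on remainder applied to Tooling.
Totals: Inspection $64,175 + $82,900 = $147,075; Tooling $64,175 + $166,375 = $230,550; Shipping $64,175 + $120,450 = $184,625; Assembly $64,175 + $15,275 = $79,450.

Inspection: $147,075 · Tooling: $230,550 · Shipping: $184,625 · Assembly: $79,450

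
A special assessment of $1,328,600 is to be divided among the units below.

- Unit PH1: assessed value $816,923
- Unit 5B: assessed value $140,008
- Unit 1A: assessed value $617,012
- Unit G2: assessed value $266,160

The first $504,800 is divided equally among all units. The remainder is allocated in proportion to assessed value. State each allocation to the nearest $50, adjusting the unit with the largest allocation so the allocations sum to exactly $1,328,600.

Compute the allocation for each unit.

Unit PH1: $491,900 · Unit 5B: $188,900 · Unit 1A: $402,450 · Unit G2: $245,350

Equal tier: $504,800 ÷ 4 = $126,200 apiece.
Remainder $823,800 by assessed value (total 1,840,103): Unit PH1 365,730.16 → $365,750; Unit 5B 62,680.51 → $62,700; Unit 1A 276,231.54 → $276,250; Unit G2 119,157.79 → $119,150.
Rounding difference −$50 on remainder applied to Unit PH1.
Totals: Unit PH1 $126,200 + $365,700 = $491,900; Unit 5B $126,200 + $62,700 = $188,900; Unit 1A $126,200 + $276,250 = $402,450; Unit G2 $126,200 + $119,150 = $245,350.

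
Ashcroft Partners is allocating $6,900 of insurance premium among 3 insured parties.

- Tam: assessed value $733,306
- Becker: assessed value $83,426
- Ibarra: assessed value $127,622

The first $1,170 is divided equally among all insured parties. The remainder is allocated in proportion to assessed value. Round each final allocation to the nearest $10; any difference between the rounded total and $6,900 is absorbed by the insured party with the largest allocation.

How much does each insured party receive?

$1,170 shared equally gives $390 per insured party.
Remainder $5,730 by assessed value (total 944,354): Tam 4,449.44 → $4,450; Becker 506.20 → $510; Ibarra 774.36 → $770.
Totals: Tam $390 + $4,450 = $4,840; Becker $390 + $510 = $900; Ibarra $390 + $770 = $1,160.

Tam: $4,840 · Becker: $900 · Ibarra: $1,160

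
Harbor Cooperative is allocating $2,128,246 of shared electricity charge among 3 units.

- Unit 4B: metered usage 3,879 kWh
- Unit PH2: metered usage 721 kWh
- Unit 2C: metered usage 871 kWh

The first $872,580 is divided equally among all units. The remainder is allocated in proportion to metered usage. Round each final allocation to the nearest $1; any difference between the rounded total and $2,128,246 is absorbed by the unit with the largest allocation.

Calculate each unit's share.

Unit 4B: $1,181,141 · Unit PH2: $456,339 · Unit 2C: $490,766

Equal tier: $872,580 ÷ 3 = $290,860 apiece.
Remainder $1,255,666 by metered usage (total 5,471): Unit 4B 890,281.19 → $890,281; Unit PH2 165,478.92 → $165,479; Unit 2C 199,905.88 → $199,906.
Totals: Unit 4B $290,860 + $890,281 = $1,181,141; Unit PH2 $290,860 + $165,479 = $456,339; Unit 2C $290,860 + $199,906 = $490,766.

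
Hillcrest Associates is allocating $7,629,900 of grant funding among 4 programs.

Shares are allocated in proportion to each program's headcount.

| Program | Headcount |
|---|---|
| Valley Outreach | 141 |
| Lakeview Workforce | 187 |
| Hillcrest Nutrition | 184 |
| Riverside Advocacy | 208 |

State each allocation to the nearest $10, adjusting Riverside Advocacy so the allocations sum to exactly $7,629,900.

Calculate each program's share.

Valley Outreach: $1,494,190; Lakeview Workforce: $1,981,650; Hillcrest Nutrition: $1,949,860; Riverside Advocacy: $2,204,200

Total headcount = 720.
Unrounded shares: Valley Outreach 141/720 × $7,629,900 = 1,494,188.75; Lakeview Workforce 187/720 × $7,629,900 = 1,981,654.58; Hillcrest Nutrition 184/720 × $7,629,900 = 1,949,863.33; Riverside Advocacy 208/720 × $7,629,900 = 2,204,193.33.
At nearest $10: Valley Outreach $1,494,190; Lakeview Workforce $1,981,650; Hillcrest Nutrition $1,949,860; Riverside Advocacy $2,204,190. Sum = $7,629,890.
Difference $7,629,900 − $7,629,890 = +$10 applied to Riverside Advocacy: Riverside Advocacy becomes $2,204,200.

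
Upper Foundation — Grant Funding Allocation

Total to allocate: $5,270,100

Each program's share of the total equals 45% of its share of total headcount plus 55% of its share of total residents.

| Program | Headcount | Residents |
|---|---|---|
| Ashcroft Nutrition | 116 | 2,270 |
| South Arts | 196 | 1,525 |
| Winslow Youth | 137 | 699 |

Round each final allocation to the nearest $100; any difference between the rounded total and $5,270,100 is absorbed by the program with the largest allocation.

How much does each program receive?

Totals — headcount 449, residents 4,494.
Composite weights (45% headcount + 55% residents): Ashcroft Nutrition 0.3941; South Arts 0.3831; Winslow Youth 0.2229.
Unrounded shares: Ashcroft Nutrition 2,076,805.26; South Arts 2,018,839.68; Winslow Youth 1,174,455.06.
Rounded to nearest $100: Ashcroft Nutrition $2,076,800; South Arts $2,018,800; Winslow Youth $1,174,500. Sum = $5,270,100.
Rounded total matches; no reconciliation needed.

Ashcroft Nutrition: $2,076,800 · South Arts: $2,018,800 · Winslow Youth: $1,174,500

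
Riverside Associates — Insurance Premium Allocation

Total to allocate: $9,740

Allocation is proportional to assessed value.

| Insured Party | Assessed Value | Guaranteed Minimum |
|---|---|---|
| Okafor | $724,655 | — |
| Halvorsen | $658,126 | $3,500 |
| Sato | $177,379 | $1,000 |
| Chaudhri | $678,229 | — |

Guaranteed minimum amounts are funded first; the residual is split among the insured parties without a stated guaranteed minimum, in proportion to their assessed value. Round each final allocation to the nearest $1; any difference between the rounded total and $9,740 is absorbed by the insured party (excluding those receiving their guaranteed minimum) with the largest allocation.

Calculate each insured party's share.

Okafor: $2,707 | Halvorsen: $3,500 | Sato: $1,000 | Chaudhri: $2,533

Guaranteed amounts: Halvorsen $3,500; Sato $1,000. Remaining pool $5,240.
Remaining pool split over remaining assessed value 1,402,884: Okafor 2,706.70 → $2,707; Chaudhri 2,533.30 → $2,533.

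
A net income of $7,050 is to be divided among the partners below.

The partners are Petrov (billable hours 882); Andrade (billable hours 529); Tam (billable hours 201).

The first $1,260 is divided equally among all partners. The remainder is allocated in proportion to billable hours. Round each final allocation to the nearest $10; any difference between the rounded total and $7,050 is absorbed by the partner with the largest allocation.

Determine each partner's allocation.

First tranche $1,260 split equally: $420 each.
Remainder $5,790 by billable hours (total 1,612): Petrov 3,167.98 → $3,170; Andrade 1,900.07 → $1,900; Tam 721.95 → $720.
Totals: Petrov $420 + $3,170 = $3,590; Andrade $420 + $1,900 = $2,320; Tam $420 + $720 = $1,140.

Petrov: $3,590; Andrade: $2,320; Tam: $1,140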